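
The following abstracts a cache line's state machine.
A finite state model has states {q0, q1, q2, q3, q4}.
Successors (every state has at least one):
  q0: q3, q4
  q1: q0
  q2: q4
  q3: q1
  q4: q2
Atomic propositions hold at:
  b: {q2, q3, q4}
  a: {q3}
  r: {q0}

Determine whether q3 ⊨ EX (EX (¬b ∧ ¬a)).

Sat(¬b) = {q0, q1}
Sat(¬a) = {q0, q1, q2, q4}
Sat(¬b ∧ ¬a) = {q0, q1}
Sat(EX (¬b ∧ ¬a)) = {s : some successor in {q0, q1}} = {q1, q3}
Sat(EX (EX (¬b ∧ ¬a))) = {s : some successor in {q1, q3}} = {q0, q3}
q3 ∈ Sat(EX (EX (¬b ∧ ¬a))) = {q0, q3}, so the formula holds at q3.

Yes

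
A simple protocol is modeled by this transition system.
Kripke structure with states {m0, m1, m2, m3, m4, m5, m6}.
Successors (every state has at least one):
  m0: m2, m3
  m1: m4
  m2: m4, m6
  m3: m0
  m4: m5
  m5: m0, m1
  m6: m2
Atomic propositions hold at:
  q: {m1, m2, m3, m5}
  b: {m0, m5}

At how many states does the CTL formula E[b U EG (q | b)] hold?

Sat(q | b) = {m0, m1, m2, m3, m5}
EG (q | b): greatest fixpoint, start Z0 = {m0, m1, m2, m3, m5}, keep only states in Sat with some successor in Z. Z1 = {m0, m3, m5}; fixed.
Sat(EG (q | b)) = {m0, m3, m5}
E[b U EG (q | b)]: least fixpoint, start Z0 = Sat(EG (q | b)) = {m0, m3, m5}, add states in Sat(b) with some successor in Z. Already a fixed point.
Sat(E[b U EG (q | b)]) = {m0, m3, m5}
|Sat(E[b U EG (q | b)])| = |{m0, m3, m5}| = 3.

3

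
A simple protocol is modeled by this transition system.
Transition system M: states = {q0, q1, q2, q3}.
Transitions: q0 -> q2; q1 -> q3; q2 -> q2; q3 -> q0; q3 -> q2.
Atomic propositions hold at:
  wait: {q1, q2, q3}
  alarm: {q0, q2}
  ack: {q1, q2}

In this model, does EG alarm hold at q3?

EG alarm: greatest fixpoint, start Z0 = {q0, q2}, keep only states in Sat with some successor in Z. Already a fixed point.
Sat(EG alarm) = {q0, q2}
q3 ∉ Sat(EG alarm) = {q0, q2}, so the formula does not hold at q3.

No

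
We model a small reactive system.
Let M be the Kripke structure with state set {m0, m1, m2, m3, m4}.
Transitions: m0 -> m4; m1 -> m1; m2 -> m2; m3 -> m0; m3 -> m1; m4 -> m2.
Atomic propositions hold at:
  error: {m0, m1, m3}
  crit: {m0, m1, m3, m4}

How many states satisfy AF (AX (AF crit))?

3

AF crit: least fixpoint, start Z0 = {m0, m1, m3, m4}, add states with every successor in Z. Already a fixed point.
Sat(AF crit) = {m0, m1, m3, m4}
Sat(AX (AF crit)) = {s : every successor in {m0, m1, m3, m4}} = {m0, m1, m3}
AF (AX (AF crit)): least fixpoint, start Z0 = {m0, m1, m3}, add states with every successor in Z. Already a fixed point.
Sat(AF (AX (AF crit))) = {m0, m1, m3}
|Sat(AF (AX (AF crit)))| = |{m0, m1, m3}| = 3.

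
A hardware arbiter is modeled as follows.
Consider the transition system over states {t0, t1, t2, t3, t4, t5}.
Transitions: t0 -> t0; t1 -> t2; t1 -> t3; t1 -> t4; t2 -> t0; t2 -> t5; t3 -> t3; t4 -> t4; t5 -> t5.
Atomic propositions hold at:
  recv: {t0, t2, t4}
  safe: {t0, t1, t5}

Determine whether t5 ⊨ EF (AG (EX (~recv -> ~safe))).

No

Sat(~recv) = {t1, t3, t5}
Sat(~safe) = {t2, t3, t4}
Sat(~recv -> ~safe) = {t0, t2, t3, t4}
Sat(EX (~recv -> ~safe)) = {s : some successor in {t0, t2, t3, t4}} = {t0, t1, t2, t3, t4}
AG (EX (~recv -> ~safe)): greatest fixpoint, start Z0 = {t0, t1, t2, t3, t4}, keep only states in Sat with every successor in Z. Z1 = {t0, t1, t3, t4}; Z2 = {t0, t3, t4}; fixed.
Sat(AG (EX (~recv -> ~safe))) = {t0, t3, t4}
EF (AG (EX (~recv -> ~safe))): least fixpoint, start Z0 = {t0, t3, t4}, add states with some successor in Z. Z1 = {t0, t1, t2, t3, t4}; fixed.
Sat(EF (AG (EX (~recv -> ~safe)))) = {t0, t1, t2, t3, t4}
t5 ∉ Sat(EF (AG (EX (~recv -> ~safe)))) = {t0, t1, t2, t3, t4}, so the formula does not hold at t5.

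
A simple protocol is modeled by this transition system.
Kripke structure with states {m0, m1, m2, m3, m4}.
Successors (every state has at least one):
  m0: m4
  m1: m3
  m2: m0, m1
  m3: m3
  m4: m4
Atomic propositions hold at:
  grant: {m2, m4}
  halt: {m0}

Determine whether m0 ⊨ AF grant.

AF grant: least fixpoint, start Z0 = {m2, m4}, add states with every successor in Z. Z1 = {m0, m2, m4}; fixed.
Sat(AF grant) = {m0, m2, m4}
m0 ∈ Sat(AF grant) = {m0, m2, m4}, so the formula holds at m0.

Yes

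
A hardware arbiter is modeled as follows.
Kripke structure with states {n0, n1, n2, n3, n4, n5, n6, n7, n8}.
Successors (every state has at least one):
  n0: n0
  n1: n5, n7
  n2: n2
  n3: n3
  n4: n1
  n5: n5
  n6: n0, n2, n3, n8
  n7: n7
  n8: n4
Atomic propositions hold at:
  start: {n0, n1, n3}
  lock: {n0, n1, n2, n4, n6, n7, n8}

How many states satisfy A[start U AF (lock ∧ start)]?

Sat(lock ∧ start) = {n0, n1}
AF (lock ∧ start): least fixpoint, start Z0 = {n0, n1}, add states with every successor in Z. Z1 = {n0, n1, n4}; Z2 = {n0, n1, n4, n8}; fixed.
Sat(AF (lock ∧ start)) = {n0, n1, n4, n8}
A[start U AF (lock ∧ start)]: least fixpoint, start Z0 = Sat(AF (lock ∧ start)) = {n0, n1, n4, n8}, add states in Sat(start) with every successor in Z. Already a fixed point.
Sat(A[start U AF (lock ∧ start)]) = {n0, n1, n4, n8}
|Sat(A[start U AF (lock ∧ start)])| = |{n0, n1, n4, n8}| = 4.

4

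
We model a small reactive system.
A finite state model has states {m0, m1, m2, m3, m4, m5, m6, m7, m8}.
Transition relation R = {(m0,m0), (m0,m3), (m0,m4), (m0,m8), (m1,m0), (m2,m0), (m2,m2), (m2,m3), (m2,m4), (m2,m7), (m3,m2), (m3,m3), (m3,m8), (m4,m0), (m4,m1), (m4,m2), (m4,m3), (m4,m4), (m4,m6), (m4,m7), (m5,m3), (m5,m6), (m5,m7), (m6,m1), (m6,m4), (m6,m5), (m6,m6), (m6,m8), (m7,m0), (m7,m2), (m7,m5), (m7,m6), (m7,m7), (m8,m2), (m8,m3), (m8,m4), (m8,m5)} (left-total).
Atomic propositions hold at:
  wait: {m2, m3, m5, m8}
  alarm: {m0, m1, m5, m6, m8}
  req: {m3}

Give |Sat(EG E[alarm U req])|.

E[alarm U req]: least fixpoint, start Z0 = Sat(req) = {m3}, add states in Sat(alarm) with some successor in Z. Z1 = {m0, m3, m5, m8}; Z2 = {m0, m1, m3, m5, m6, m8}; fixed.
Sat(E[alarm U req]) = {m0, m1, m3, m5, m6, m8}
EG E[alarm U req]: greatest fixpoint, start Z0 = {m0, m1, m3, m5, m6, m8}, keep only states in Sat with some successor in Z. Already a fixed point.
Sat(EG E[alarm U req]) = {m0, m1, m3, m5, m6, m8}
|Sat(EG E[alarm U req])| = |{m0, m1, m3, m5, m6, m8}| = 6.

6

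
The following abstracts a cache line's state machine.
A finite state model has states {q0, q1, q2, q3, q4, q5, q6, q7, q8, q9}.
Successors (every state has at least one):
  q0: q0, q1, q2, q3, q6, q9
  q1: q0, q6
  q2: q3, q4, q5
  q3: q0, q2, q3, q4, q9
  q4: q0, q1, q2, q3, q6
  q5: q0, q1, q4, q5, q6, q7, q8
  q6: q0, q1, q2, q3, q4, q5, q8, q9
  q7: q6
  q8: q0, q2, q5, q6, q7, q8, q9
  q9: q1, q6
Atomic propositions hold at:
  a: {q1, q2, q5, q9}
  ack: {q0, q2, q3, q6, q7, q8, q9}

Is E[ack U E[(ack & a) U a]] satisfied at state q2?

Sat(ack & a) = {q2, q9}
E[(ack & a) U a]: least fixpoint, start Z0 = Sat(a) = {q1, q2, q5, q9}, add states in Sat(ack & a) with some successor in Z. Already a fixed point.
Sat(E[(ack & a) U a]) = {q1, q2, q5, q9}
E[ack U E[(ack & a) U a]]: least fixpoint, start Z0 = Sat(E[(ack & a) U a]) = {q1, q2, q5, q9}, add states in Sat(ack) with some successor in Z. Z1 = {q0, q1, q2, q3, q5, q6, q8, q9}; Z2 = {q0, q1, q2, q3, q5, q6, q7, q8, q9}; fixed.
Sat(E[ack U E[(ack & a) U a]]) = {q0, q1, q2, q3, q5, q6, q7, q8, q9}
q2 ∈ Sat(E[ack U E[(ack & a) U a]]) = {q0, q1, q2, q3, q5, q6, q7, q8, q9}, so the formula holds at q2.

Yes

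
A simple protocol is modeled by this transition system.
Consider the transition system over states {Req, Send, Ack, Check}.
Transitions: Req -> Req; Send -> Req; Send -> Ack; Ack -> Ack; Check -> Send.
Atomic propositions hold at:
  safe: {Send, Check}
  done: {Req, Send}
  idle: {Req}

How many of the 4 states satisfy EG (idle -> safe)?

3

Sat(idle -> safe) = {Send, Ack, Check}
EG (idle -> safe): greatest fixpoint, start Z0 = {Send, Ack, Check}, keep only states in Sat with some successor in Z. Already a fixed point.
Sat(EG (idle -> safe)) = {Send, Ack, Check}
|Sat(EG (idle -> safe))| = |{Send, Ack, Check}| = 3.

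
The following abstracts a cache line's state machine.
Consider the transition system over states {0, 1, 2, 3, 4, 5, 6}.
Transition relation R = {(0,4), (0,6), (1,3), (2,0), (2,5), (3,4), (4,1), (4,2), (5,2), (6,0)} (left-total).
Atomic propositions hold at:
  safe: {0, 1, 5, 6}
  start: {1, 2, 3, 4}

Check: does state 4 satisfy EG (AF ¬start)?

No

Sat(¬start) = {0, 5, 6}
AF ¬start: least fixpoint, start Z0 = {0, 5, 6}, add states with every successor in Z. Z1 = {0, 2, 5, 6}; fixed.
Sat(AF ¬start) = {0, 2, 5, 6}
EG (AF ¬start): greatest fixpoint, start Z0 = {0, 2, 5, 6}, keep only states in Sat with some successor in Z. Already a fixed point.
Sat(EG (AF ¬start)) = {0, 2, 5, 6}
4 ∉ Sat(EG (AF ¬start)) = {0, 2, 5, 6}, so the formula does not hold at 4.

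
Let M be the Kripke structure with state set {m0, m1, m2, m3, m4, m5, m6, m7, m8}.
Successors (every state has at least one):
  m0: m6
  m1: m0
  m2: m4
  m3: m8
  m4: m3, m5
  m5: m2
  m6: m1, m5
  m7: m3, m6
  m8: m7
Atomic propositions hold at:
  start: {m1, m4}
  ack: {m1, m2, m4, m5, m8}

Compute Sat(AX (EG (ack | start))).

{m2, m5}

Sat(ack | start) = {m1, m2, m4, m5, m8}
EG (ack | start): greatest fixpoint, start Z0 = {m1, m2, m4, m5, m8}, keep only states in Sat with some successor in Z. Z1 = {m2, m4, m5}; fixed.
Sat(EG (ack | start)) = {m2, m4, m5}
Sat(AX (EG (ack | start))) = {s : every successor in {m2, m4, m5}} = {m2, m5}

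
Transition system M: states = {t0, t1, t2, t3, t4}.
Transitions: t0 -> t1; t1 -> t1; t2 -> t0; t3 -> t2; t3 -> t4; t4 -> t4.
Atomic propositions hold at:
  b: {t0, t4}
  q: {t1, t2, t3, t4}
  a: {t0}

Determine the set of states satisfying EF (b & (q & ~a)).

Sat(~a) = {t1, t2, t3, t4}
Sat(q & ~a) = {t1, t2, t3, t4}
Sat(b & (q & ~a)) = {t4}
EF (b & (q & ~a)): least fixpoint, start Z0 = {t4}, add states with some successor in Z. Z1 = {t3, t4}; fixed.
Sat(EF (b & (q & ~a))) = {t3, t4}

{t3, t4}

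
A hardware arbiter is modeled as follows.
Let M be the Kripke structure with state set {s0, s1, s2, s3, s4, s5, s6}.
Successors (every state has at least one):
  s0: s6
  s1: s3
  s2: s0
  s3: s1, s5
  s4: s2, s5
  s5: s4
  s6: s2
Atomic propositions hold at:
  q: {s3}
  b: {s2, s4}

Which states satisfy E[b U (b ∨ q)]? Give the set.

{s2, s3, s4}

Sat(b ∨ q) = {s2, s3, s4}
E[b U (b ∨ q)]: least fixpoint, start Z0 = Sat((b ∨ q)) = {s2, s3, s4}, add states in Sat(b) with some successor in Z. Already a fixed point.
Sat(E[b U (b ∨ q)]) = {s2, s3, s4}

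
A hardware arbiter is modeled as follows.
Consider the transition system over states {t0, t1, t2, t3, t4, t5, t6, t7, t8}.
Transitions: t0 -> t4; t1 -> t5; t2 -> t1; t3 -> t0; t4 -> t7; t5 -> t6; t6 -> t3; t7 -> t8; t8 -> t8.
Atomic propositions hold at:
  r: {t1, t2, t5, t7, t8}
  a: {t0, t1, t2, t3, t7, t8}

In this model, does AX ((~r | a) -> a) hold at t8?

Yes

Sat(~r) = {t0, t3, t4, t6}
Sat(~r | a) = {t0, t1, t2, t3, t4, t6, t7, t8}
Sat((~r | a) -> a) = {t0, t1, t2, t3, t5, t7, t8}
Sat(AX ((~r | a) -> a)) = {s : every successor in {t0, t1, t2, t3, t5, t7, t8}} = {t1, t2, t3, t4, t6, t7, t8}
t8 ∈ Sat(AX ((~r | a) -> a)) = {t1, t2, t3, t4, t6, t7, t8}, so the formula holds at t8.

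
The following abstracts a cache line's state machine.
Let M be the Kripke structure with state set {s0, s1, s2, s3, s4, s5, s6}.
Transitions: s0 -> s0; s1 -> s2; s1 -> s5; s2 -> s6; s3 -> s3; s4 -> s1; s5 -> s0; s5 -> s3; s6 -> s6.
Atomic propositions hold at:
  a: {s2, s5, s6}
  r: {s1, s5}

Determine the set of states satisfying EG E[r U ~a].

Sat(~a) = {s0, s1, s3, s4}
E[r U ~a]: least fixpoint, start Z0 = Sat(~a) = {s0, s1, s3, s4}, add states in Sat(r) with some successor in Z. Z1 = {s0, s1, s3, s4, s5}; fixed.
Sat(E[r U ~a]) = {s0, s1, s3, s4, s5}
EG E[r U ~a]: greatest fixpoint, start Z0 = {s0, s1, s3, s4, s5}, keep only states in Sat with some successor in Z. Already a fixed point.
Sat(EG E[r U ~a]) = {s0, s1, s3, s4, s5}

{s0, s1, s3, s4, s5}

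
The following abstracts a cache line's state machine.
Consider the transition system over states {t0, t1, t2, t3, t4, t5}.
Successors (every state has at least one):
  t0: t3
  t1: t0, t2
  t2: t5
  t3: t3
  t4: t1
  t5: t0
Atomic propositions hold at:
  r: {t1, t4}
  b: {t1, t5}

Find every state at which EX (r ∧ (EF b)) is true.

{t4}

EF b: least fixpoint, start Z0 = {t1, t5}, add states with some successor in Z. Z1 = {t1, t2, t4, t5}; fixed.
Sat(EF b) = {t1, t2, t4, t5}
Sat(r ∧ (EF b)) = {t1, t4}
Sat(EX (r ∧ (EF b))) = {s : some successor in {t1, t4}} = {t4}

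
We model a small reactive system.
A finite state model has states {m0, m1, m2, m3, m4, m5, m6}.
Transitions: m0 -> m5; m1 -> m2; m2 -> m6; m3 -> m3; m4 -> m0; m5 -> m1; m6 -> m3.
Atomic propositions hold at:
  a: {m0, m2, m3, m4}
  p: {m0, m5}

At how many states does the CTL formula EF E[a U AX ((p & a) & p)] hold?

1

Sat(p & a) = {m0}
Sat((p & a) & p) = {m0}
Sat(AX ((p & a) & p)) = {s : every successor in {m0}} = {m4}
E[a U AX ((p & a) & p)]: least fixpoint, start Z0 = Sat(AX ((p & a) & p)) = {m4}, add states in Sat(a) with some successor in Z. Already a fixed point.
Sat(E[a U AX ((p & a) & p)]) = {m4}
EF E[a U AX ((p & a) & p)]: least fixpoint, start Z0 = {m4}, add states with some successor in Z. Already a fixed point.
Sat(EF E[a U AX ((p & a) & p)]) = {m4}
|Sat(EF E[a U AX ((p & a) & p)])| = |{m4}| = 1.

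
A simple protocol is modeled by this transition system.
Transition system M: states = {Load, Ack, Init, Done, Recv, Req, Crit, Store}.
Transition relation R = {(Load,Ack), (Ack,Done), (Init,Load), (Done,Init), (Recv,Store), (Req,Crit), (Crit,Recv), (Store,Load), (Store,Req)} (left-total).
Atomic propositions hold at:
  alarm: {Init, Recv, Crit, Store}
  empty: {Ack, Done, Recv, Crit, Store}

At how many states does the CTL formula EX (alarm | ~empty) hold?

6

Sat(~empty) = {Load, Init, Req}
Sat(alarm | ~empty) = {Load, Init, Recv, Req, Crit, Store}
Sat(EX (alarm | ~empty)) = {s : some successor in {Load, Init, Recv, Req, Crit, Store}} = {Init, Done, Recv, Req, Crit, Store}
|Sat(EX (alarm | ~empty))| = |{Init, Done, Recv, Req, Crit, Store}| = 6.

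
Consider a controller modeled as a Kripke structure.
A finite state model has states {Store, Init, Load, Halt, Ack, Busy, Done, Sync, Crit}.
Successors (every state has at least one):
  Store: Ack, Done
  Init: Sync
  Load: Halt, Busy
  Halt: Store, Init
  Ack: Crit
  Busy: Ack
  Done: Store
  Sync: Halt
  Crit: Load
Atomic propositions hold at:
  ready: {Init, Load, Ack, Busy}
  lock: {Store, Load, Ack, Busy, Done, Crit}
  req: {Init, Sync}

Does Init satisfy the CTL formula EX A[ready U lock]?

No

A[ready U lock]: least fixpoint, start Z0 = Sat(lock) = {Store, Load, Ack, Busy, Done, Crit}, add states in Sat(ready) with every successor in Z. Already a fixed point.
Sat(A[ready U lock]) = {Store, Load, Ack, Busy, Done, Crit}
Sat(EX A[ready U lock]) = {s : some successor in {Store, Load, Ack, Busy, Done, Crit}} = {Store, Load, Halt, Ack, Busy, Done, Crit}
Init ∉ Sat(EX A[ready U lock]) = {Store, Load, Halt, Ack, Busy, Done, Crit}, so the formula does not hold at Init.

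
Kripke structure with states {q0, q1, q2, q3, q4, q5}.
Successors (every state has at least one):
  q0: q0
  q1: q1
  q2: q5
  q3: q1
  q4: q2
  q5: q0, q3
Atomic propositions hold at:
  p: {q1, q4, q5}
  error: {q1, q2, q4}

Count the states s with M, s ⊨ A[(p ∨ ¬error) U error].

Sat(¬error) = {q0, q3, q5}
Sat(p ∨ ¬error) = {q0, q1, q3, q4, q5}
A[(p ∨ ¬error) U error]: least fixpoint, start Z0 = Sat(error) = {q1, q2, q4}, add states in Sat(p ∨ ¬error) with every successor in Z. Z1 = {q1, q2, q3, q4}; fixed.
Sat(A[(p ∨ ¬error) U error]) = {q1, q2, q3, q4}
|Sat(A[(p ∨ ¬error) U error])| = |{q1, q2, q3, q4}| = 4.

4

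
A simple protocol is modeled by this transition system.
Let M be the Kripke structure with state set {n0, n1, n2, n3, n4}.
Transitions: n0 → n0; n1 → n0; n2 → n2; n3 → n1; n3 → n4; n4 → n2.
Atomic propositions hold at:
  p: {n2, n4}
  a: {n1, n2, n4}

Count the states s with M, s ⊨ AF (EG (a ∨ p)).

2

Sat(a ∨ p) = {n1, n2, n4}
EG (a ∨ p): greatest fixpoint, start Z0 = {n1, n2, n4}, keep only states in Sat with some successor in Z. Z1 = {n2, n4}; fixed.
Sat(EG (a ∨ p)) = {n2, n4}
AF (EG (a ∨ p)): least fixpoint, start Z0 = {n2, n4}, add states with every successor in Z. Already a fixed point.
Sat(AF (EG (a ∨ p))) = {n2, n4}
|Sat(AF (EG (a ∨ p)))| = |{n2, n4}| = 2.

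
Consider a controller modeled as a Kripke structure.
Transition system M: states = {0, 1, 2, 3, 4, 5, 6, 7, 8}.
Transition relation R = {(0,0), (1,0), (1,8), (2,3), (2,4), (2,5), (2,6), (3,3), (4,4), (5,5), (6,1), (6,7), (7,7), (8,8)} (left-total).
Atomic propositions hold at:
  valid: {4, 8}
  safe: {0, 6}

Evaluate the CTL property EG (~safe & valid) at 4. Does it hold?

Yes

Sat(~safe) = {1, 2, 3, 4, 5, 7, 8}
Sat(~safe & valid) = {4, 8}
EG (~safe & valid): greatest fixpoint, start Z0 = {4, 8}, keep only states in Sat with some successor in Z. Already a fixed point.
Sat(EG (~safe & valid)) = {4, 8}
4 ∈ Sat(EG (~safe & valid)) = {4, 8}, so the formula holds at 4.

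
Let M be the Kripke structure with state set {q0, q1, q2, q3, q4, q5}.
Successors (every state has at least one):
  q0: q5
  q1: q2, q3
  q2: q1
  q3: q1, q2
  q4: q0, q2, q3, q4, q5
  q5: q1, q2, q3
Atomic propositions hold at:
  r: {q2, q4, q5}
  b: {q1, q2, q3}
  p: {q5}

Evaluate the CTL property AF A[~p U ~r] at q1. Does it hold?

Yes

Sat(~p) = {q0, q1, q2, q3, q4}
Sat(~r) = {q0, q1, q3}
A[~p U ~r]: least fixpoint, start Z0 = Sat(~r) = {q0, q1, q3}, add states in Sat(~p) with every successor in Z. Z1 = {q0, q1, q2, q3}; fixed.
Sat(A[~p U ~r]) = {q0, q1, q2, q3}
AF A[~p U ~r]: least fixpoint, start Z0 = {q0, q1, q2, q3}, add states with every successor in Z. Z1 = {q0, q1, q2, q3, q5}; fixed.
Sat(AF A[~p U ~r]) = {q0, q1, q2, q3, q5}
q1 ∈ Sat(AF A[~p U ~r]) = {q0, q1, q2, q3, q5}, so the formula holds at q1.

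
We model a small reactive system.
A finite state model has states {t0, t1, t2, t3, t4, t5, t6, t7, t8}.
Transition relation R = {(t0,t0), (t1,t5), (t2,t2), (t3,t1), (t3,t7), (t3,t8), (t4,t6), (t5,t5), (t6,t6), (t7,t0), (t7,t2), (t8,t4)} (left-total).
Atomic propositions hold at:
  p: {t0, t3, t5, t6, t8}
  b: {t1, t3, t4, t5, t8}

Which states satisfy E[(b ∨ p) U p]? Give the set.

{t0, t1, t3, t4, t5, t6, t8}

Sat(b ∨ p) = {t0, t1, t3, t4, t5, t6, t8}
E[(b ∨ p) U p]: least fixpoint, start Z0 = Sat(p) = {t0, t3, t5, t6, t8}, add states in Sat(b ∨ p) with some successor in Z. Z1 = {t0, t1, t3, t4, t5, t6, t8}; fixed.
Sat(E[(b ∨ p) U p]) = {t0, t1, t3, t4, t5, t6, t8}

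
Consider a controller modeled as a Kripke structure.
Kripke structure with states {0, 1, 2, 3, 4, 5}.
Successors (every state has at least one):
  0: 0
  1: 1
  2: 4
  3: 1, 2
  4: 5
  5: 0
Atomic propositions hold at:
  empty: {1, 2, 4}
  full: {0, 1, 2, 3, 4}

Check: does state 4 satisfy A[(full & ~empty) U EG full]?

No

Sat(~empty) = {0, 3, 5}
Sat(full & ~empty) = {0, 3}
EG full: greatest fixpoint, start Z0 = {0, 1, 2, 3, 4}, keep only states in Sat with some successor in Z. Z1 = {0, 1, 2, 3}; Z2 = {0, 1, 3}; fixed.
Sat(EG full) = {0, 1, 3}
A[(full & ~empty) U EG full]: least fixpoint, start Z0 = Sat(EG full) = {0, 1, 3}, add states in Sat(full & ~empty) with every successor in Z. Already a fixed point.
Sat(A[(full & ~empty) U EG full]) = {0, 1, 3}
4 ∉ Sat(A[(full & ~empty) U EG full]) = {0, 1, 3}, so the formula does not hold at 4.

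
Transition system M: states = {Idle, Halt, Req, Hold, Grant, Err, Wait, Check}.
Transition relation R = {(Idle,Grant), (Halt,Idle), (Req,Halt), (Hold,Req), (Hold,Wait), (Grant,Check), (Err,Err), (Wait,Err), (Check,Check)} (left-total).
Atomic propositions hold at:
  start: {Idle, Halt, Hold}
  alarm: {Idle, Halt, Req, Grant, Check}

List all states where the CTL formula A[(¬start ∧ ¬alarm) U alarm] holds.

{Idle, Halt, Req, Grant, Check}

Sat(¬start) = {Req, Grant, Err, Wait, Check}
Sat(¬alarm) = {Hold, Err, Wait}
Sat(¬start ∧ ¬alarm) = {Err, Wait}
A[(¬start ∧ ¬alarm) U alarm]: least fixpoint, start Z0 = Sat(alarm) = {Idle, Halt, Req, Grant, Check}, add states in Sat(¬start ∧ ¬alarm) with every successor in Z. Already a fixed point.
Sat(A[(¬start ∧ ¬alarm) U alarm]) = {Idle, Halt, Req, Grant, Check}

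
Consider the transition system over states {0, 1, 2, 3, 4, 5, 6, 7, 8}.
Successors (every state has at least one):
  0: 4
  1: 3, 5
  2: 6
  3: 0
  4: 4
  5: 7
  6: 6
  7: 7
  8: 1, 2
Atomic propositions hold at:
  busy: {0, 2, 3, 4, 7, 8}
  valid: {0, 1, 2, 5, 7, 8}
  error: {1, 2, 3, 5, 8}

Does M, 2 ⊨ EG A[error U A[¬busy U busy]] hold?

Sat(¬busy) = {1, 5, 6}
A[¬busy U busy]: least fixpoint, start Z0 = Sat(busy) = {0, 2, 3, 4, 7, 8}, add states in Sat(¬busy) with every successor in Z. Z1 = {0, 2, 3, 4, 5, 7, 8}; Z2 = {0, 1, 2, 3, 4, 5, 7, 8}; fixed.
Sat(A[¬busy U busy]) = {0, 1, 2, 3, 4, 5, 7, 8}
A[error U A[¬busy U busy]]: least fixpoint, start Z0 = Sat(A[¬busy U busy]) = {0, 1, 2, 3, 4, 5, 7, 8}, add states in Sat(error) with every successor in Z. Already a fixed point.
Sat(A[error U A[¬busy U busy]]) = {0, 1, 2, 3, 4, 5, 7, 8}
EG A[error U A[¬busy U busy]]: greatest fixpoint, start Z0 = {0, 1, 2, 3, 4, 5, 7, 8}, keep only states in Sat with some successor in Z. Z1 = {0, 1, 3, 4, 5, 7, 8}; fixed.
Sat(EG A[error U A[¬busy U busy]]) = {0, 1, 3, 4, 5, 7, 8}
2 ∉ Sat(EG A[error U A[¬busy U busy]]) = {0, 1, 3, 4, 5, 7, 8}, so the formula does not hold at 2.

No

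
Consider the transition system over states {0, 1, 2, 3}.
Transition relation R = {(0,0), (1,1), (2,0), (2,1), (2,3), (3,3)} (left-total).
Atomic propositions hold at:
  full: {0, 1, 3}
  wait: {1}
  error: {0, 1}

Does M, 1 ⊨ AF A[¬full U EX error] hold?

Sat(¬full) = {2}
Sat(EX error) = {s : some successor in {0, 1}} = {0, 1, 2}
A[¬full U EX error]: least fixpoint, start Z0 = Sat(EX error) = {0, 1, 2}, add states in Sat(¬full) with every successor in Z. Already a fixed point.
Sat(A[¬full U EX error]) = {0, 1, 2}
AF A[¬full U EX error]: least fixpoint, start Z0 = {0, 1, 2}, add states with every successor in Z. Already a fixed point.
Sat(AF A[¬full U EX error]) = {0, 1, 2}
1 ∈ Sat(AF A[¬full U EX error]) = {0, 1, 2}, so the formula holds at 1.

Yes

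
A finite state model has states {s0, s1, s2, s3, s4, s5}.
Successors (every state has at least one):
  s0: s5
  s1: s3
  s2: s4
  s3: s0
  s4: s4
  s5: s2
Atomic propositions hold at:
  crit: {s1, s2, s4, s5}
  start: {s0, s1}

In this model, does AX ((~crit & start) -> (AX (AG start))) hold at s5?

Yes

Sat(~crit) = {s0, s3}
Sat(~crit & start) = {s0}
AG start: greatest fixpoint, start Z0 = {s0, s1}, keep only states in Sat with every successor in Z. Z1 = ∅; fixed.
Sat(AG start) = ∅
Sat(AX (AG start)) = {s : every successor in ∅} = ∅
Sat((~crit & start) -> (AX (AG start))) = {s1, s2, s3, s4, s5}
Sat(AX ((~crit & start) -> (AX (AG start)))) = {s : every successor in {s1, s2, s3, s4, s5}} = {s0, s1, s2, s4, s5}
s5 ∈ Sat(AX ((~crit & start) -> (AX (AG start)))) = {s0, s1, s2, s4, s5}, so the formula holds at s5.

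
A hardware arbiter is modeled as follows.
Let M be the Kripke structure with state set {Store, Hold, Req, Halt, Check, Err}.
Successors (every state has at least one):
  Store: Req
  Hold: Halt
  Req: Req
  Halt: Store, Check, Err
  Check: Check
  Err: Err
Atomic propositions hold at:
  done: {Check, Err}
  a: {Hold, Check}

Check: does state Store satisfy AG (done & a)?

Sat(done & a) = {Check}
AG (done & a): greatest fixpoint, start Z0 = {Check}, keep only states in Sat with every successor in Z. Already a fixed point.
Sat(AG (done & a)) = {Check}
Store ∉ Sat(AG (done & a)) = {Check}, so the formula does not hold at Store.

No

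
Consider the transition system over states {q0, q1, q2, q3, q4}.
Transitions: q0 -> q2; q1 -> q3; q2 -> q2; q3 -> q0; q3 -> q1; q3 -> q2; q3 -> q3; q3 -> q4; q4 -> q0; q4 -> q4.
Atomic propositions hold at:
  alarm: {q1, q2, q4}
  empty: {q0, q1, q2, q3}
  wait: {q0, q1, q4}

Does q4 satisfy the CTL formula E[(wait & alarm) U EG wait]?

Sat(wait & alarm) = {q1, q4}
EG wait: greatest fixpoint, start Z0 = {q0, q1, q4}, keep only states in Sat with some successor in Z. Z1 = {q4}; fixed.
Sat(EG wait) = {q4}
E[(wait & alarm) U EG wait]: least fixpoint, start Z0 = Sat(EG wait) = {q4}, add states in Sat(wait & alarm) with some successor in Z. Already a fixed point.
Sat(E[(wait & alarm) U EG wait]) = {q4}
q4 ∈ Sat(E[(wait & alarm) U EG wait]) = {q4}, so the formula holds at q4.

Yes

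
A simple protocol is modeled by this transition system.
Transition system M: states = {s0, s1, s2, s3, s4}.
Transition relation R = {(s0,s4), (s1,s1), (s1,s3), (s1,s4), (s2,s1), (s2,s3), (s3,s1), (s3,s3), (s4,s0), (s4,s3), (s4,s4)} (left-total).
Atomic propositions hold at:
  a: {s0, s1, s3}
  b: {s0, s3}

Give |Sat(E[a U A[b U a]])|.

A[b U a]: least fixpoint, start Z0 = Sat(a) = {s0, s1, s3}, add states in Sat(b) with every successor in Z. Already a fixed point.
Sat(A[b U a]) = {s0, s1, s3}
E[a U A[b U a]]: least fixpoint, start Z0 = Sat(A[b U a]) = {s0, s1, s3}, add states in Sat(a) with some successor in Z. Already a fixed point.
Sat(E[a U A[b U a]]) = {s0, s1, s3}
|Sat(E[a U A[b U a]])| = |{s0, s1, s3}| = 3.

3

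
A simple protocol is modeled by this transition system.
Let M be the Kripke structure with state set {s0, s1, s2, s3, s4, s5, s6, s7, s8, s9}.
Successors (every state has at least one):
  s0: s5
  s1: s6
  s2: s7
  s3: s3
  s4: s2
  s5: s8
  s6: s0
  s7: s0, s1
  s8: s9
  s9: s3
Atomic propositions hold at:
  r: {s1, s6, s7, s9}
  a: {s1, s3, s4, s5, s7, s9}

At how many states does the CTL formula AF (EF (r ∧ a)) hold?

Sat(r ∧ a) = {s1, s7, s9}
EF (r ∧ a): least fixpoint, start Z0 = {s1, s7, s9}, add states with some successor in Z. Z1 = {s1, s2, s7, s8, s9}; Z2 = {s1, s2, s4, s5, s7, s8, s9}; Z3 = {s0, s1, s2, s4, s5, s7, s8, s9}; Z4 = {s0, s1, s2, s4, s5, s6, s7, s8, s9}; fixed.
Sat(EF (r ∧ a)) = {s0, s1, s2, s4, s5, s6, s7, s8, s9}
AF (EF (r ∧ a)): least fixpoint, start Z0 = {s0, s1, s2, s4, s5, s6, s7, s8, s9}, add states with every successor in Z. Already a fixed point.
Sat(AF (EF (r ∧ a))) = {s0, s1, s2, s4, s5, s6, s7, s8, s9}
|Sat(AF (EF (r ∧ a)))| = |{s0, s1, s2, s4, s5, s6, s7, s8, s9}| = 9.

9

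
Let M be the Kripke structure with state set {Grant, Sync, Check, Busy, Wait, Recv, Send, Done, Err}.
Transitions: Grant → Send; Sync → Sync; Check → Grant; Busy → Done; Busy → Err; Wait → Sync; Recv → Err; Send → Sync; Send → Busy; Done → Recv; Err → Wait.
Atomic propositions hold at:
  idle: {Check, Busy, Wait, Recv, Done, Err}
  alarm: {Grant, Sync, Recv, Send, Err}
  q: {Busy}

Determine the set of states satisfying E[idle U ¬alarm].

{Check, Busy, Wait, Recv, Done, Err}

Sat(¬alarm) = {Check, Busy, Wait, Done}
E[idle U ¬alarm]: least fixpoint, start Z0 = Sat(¬alarm) = {Check, Busy, Wait, Done}, add states in Sat(idle) with some successor in Z. Z1 = {Check, Busy, Wait, Done, Err}; Z2 = {Check, Busy, Wait, Recv, Done, Err}; fixed.
Sat(E[idle U ¬alarm]) = {Check, Busy, Wait, Recv, Done, Err}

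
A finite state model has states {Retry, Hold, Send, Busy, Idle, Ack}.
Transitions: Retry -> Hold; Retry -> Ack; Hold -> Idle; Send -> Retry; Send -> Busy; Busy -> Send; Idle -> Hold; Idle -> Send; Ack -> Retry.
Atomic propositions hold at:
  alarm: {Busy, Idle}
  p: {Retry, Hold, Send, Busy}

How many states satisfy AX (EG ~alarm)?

2

Sat(~alarm) = {Retry, Hold, Send, Ack}
EG ~alarm: greatest fixpoint, start Z0 = {Retry, Hold, Send, Ack}, keep only states in Sat with some successor in Z. Z1 = {Retry, Send, Ack}; fixed.
Sat(EG ~alarm) = {Retry, Send, Ack}
Sat(AX (EG ~alarm)) = {s : every successor in {Retry, Send, Ack}} = {Busy, Ack}
|Sat(AX (EG ~alarm))| = |{Busy, Ack}| = 2.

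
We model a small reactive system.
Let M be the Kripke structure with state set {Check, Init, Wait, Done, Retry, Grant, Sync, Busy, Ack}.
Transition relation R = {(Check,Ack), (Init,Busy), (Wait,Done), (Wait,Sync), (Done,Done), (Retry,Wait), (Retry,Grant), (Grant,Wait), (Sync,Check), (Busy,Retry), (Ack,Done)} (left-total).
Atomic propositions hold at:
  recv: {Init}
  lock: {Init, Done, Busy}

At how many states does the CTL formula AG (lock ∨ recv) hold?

1

Sat(lock ∨ recv) = {Init, Done, Busy}
AG (lock ∨ recv): greatest fixpoint, start Z0 = {Init, Done, Busy}, keep only states in Sat with every successor in Z. Z1 = {Init, Done}; Z2 = {Done}; fixed.
Sat(AG (lock ∨ recv)) = {Done}
|Sat(AG (lock ∨ recv))| = |{Done}| = 1.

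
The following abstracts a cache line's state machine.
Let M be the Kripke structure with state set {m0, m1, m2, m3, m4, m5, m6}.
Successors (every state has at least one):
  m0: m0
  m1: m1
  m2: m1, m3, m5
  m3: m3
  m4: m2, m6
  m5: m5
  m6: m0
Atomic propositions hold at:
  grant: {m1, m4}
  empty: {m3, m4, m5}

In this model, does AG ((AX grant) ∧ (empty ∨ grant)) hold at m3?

No

Sat(AX grant) = {s : every successor in {m1, m4}} = {m1}
Sat(empty ∨ grant) = {m1, m3, m4, m5}
Sat((AX grant) ∧ (empty ∨ grant)) = {m1}
AG ((AX grant) ∧ (empty ∨ grant)): greatest fixpoint, start Z0 = {m1}, keep only states in Sat with every successor in Z. Already a fixed point.
Sat(AG ((AX grant) ∧ (empty ∨ grant))) = {m1}
m3 ∉ Sat(AG ((AX grant) ∧ (empty ∨ grant))) = {m1}, so the formula does not hold at m3.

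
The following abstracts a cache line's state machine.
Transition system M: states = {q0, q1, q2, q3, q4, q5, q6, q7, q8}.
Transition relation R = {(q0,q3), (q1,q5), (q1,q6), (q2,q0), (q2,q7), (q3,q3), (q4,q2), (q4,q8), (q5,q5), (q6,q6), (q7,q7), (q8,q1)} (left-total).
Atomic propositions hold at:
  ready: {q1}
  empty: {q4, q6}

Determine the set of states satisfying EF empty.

EF empty: least fixpoint, start Z0 = {q4, q6}, add states with some successor in Z. Z1 = {q1, q4, q6}; Z2 = {q1, q4, q6, q8}; fixed.
Sat(EF empty) = {q1, q4, q6, q8}

{q1, q4, q6, q8}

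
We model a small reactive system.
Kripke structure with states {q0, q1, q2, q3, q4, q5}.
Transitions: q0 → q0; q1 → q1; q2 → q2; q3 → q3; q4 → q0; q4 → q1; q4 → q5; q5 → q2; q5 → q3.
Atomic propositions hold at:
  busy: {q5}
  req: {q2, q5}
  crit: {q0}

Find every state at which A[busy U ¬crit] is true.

Sat(¬crit) = {q1, q2, q3, q4, q5}
A[busy U ¬crit]: least fixpoint, start Z0 = Sat(¬crit) = {q1, q2, q3, q4, q5}, add states in Sat(busy) with every successor in Z. Already a fixed point.
Sat(A[busy U ¬crit]) = {q1, q2, q3, q4, q5}

{q1, q2, q3, q4, q5}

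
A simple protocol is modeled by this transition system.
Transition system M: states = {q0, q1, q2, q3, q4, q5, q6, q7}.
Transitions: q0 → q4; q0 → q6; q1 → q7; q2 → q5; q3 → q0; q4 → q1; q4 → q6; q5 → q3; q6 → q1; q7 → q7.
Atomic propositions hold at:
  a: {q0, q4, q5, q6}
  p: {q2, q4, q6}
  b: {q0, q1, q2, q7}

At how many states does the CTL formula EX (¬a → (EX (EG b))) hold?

Sat(¬a) = {q1, q2, q3, q7}
EG b: greatest fixpoint, start Z0 = {q0, q1, q2, q7}, keep only states in Sat with some successor in Z. Z1 = {q1, q7}; fixed.
Sat(EG b) = {q1, q7}
Sat(EX (EG b)) = {s : some successor in {q1, q7}} = {q1, q4, q6, q7}
Sat(¬a → (EX (EG b))) = {q0, q1, q4, q5, q6, q7}
Sat(EX (¬a → (EX (EG b)))) = {s : some successor in {q0, q1, q4, q5, q6, q7}} = {q0, q1, q2, q3, q4, q6, q7}
|Sat(EX (¬a → (EX (EG b))))| = |{q0, q1, q2, q3, q4, q6, q7}| = 7.

7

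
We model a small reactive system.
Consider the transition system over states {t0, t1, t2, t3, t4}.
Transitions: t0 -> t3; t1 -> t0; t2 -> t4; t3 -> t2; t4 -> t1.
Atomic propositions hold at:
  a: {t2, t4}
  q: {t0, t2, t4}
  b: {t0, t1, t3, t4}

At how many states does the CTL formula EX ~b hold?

1

Sat(~b) = {t2}
Sat(EX ~b) = {s : some successor in {t2}} = {t3}
|Sat(EX ~b)| = |{t3}| = 1.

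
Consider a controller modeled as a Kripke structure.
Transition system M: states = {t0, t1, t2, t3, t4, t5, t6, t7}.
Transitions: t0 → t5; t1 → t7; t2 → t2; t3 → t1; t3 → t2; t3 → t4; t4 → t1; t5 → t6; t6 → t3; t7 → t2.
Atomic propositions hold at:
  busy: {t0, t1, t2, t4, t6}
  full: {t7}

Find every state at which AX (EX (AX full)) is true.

Sat(AX full) = {s : every successor in {t7}} = {t1}
Sat(EX (AX full)) = {s : some successor in {t1}} = {t3, t4}
Sat(AX (EX (AX full))) = {s : every successor in {t3, t4}} = {t6}

{t6}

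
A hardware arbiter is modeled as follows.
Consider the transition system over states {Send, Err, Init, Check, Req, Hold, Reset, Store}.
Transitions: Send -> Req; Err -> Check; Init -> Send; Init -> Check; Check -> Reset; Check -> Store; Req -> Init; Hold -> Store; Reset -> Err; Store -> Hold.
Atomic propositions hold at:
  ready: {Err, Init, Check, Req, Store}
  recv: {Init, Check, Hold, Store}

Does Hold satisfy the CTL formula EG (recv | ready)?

Yes

Sat(recv | ready) = {Err, Init, Check, Req, Hold, Store}
EG (recv | ready): greatest fixpoint, start Z0 = {Err, Init, Check, Req, Hold, Store}, keep only states in Sat with some successor in Z. Already a fixed point.
Sat(EG (recv | ready)) = {Err, Init, Check, Req, Hold, Store}
Hold ∈ Sat(EG (recv | ready)) = {Err, Init, Check, Req, Hold, Store}, so the formula holds at Hold.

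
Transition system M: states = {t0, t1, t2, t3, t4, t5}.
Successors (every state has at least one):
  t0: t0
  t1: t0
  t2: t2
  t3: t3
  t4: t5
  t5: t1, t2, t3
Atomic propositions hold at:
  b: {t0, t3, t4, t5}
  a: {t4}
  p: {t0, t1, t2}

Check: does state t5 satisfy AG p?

AG p: greatest fixpoint, start Z0 = {t0, t1, t2}, keep only states in Sat with every successor in Z. Already a fixed point.
Sat(AG p) = {t0, t1, t2}
t5 ∉ Sat(AG p) = {t0, t1, t2}, so the formula does not hold at t5.

No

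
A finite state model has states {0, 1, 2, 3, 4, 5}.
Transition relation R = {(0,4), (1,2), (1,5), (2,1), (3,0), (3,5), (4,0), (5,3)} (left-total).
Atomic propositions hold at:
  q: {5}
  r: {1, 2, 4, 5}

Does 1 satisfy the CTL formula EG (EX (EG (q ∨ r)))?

Sat(q ∨ r) = {1, 2, 4, 5}
EG (q ∨ r): greatest fixpoint, start Z0 = {1, 2, 4, 5}, keep only states in Sat with some successor in Z. Z1 = {1, 2}; fixed.
Sat(EG (q ∨ r)) = {1, 2}
Sat(EX (EG (q ∨ r))) = {s : some successor in {1, 2}} = {1, 2}
EG (EX (EG (q ∨ r))): greatest fixpoint, start Z0 = {1, 2}, keep only states in Sat with some successor in Z. Already a fixed point.
Sat(EG (EX (EG (q ∨ r)))) = {1, 2}
1 ∈ Sat(EG (EX (EG (q ∨ r)))) = {1, 2}, so the formula holds at 1.

Yes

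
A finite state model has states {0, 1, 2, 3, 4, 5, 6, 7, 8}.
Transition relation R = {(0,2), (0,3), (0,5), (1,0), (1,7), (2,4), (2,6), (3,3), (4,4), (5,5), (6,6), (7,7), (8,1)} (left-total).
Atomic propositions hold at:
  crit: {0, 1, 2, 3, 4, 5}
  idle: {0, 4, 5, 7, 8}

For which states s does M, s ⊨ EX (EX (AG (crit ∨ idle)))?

Sat(crit ∨ idle) = {0, 1, 2, 3, 4, 5, 7, 8}
AG (crit ∨ idle): greatest fixpoint, start Z0 = {0, 1, 2, 3, 4, 5, 7, 8}, keep only states in Sat with every successor in Z. Z1 = {0, 1, 3, 4, 5, 7, 8}; Z2 = {1, 3, 4, 5, 7, 8}; Z3 = {3, 4, 5, 7, 8}; Z4 = {3, 4, 5, 7}; fixed.
Sat(AG (crit ∨ idle)) = {3, 4, 5, 7}
Sat(EX (AG (crit ∨ idle))) = {s : some successor in {3, 4, 5, 7}} = {0, 1, 2, 3, 4, 5, 7}
Sat(EX (EX (AG (crit ∨ idle)))) = {s : some successor in {0, 1, 2, 3, 4, 5, 7}} = {0, 1, 2, 3, 4, 5, 7, 8}

{0, 1, 2, 3, 4, 5, 7, 8}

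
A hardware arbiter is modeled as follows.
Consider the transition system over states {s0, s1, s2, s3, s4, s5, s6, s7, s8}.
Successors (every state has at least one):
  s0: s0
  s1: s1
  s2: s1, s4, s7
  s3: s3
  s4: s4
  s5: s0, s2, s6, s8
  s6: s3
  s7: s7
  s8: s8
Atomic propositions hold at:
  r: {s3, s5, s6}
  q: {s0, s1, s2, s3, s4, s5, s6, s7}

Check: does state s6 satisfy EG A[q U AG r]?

AG r: greatest fixpoint, start Z0 = {s3, s5, s6}, keep only states in Sat with every successor in Z. Z1 = {s3, s6}; fixed.
Sat(AG r) = {s3, s6}
A[q U AG r]: least fixpoint, start Z0 = Sat(AG r) = {s3, s6}, add states in Sat(q) with every successor in Z. Already a fixed point.
Sat(A[q U AG r]) = {s3, s6}
EG A[q U AG r]: greatest fixpoint, start Z0 = {s3, s6}, keep only states in Sat with some successor in Z. Already a fixed point.
Sat(EG A[q U AG r]) = {s3, s6}
s6 ∈ Sat(EG A[q U AG r]) = {s3, s6}, so the formula holds at s6.

Yes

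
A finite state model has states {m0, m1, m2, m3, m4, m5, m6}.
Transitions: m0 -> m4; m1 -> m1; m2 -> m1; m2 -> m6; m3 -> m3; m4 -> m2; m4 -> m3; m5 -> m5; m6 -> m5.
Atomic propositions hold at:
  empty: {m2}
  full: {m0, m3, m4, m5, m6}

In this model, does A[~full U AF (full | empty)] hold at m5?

Yes

Sat(~full) = {m1, m2}
Sat(full | empty) = {m0, m2, m3, m4, m5, m6}
AF (full | empty): least fixpoint, start Z0 = {m0, m2, m3, m4, m5, m6}, add states with every successor in Z. Already a fixed point.
Sat(AF (full | empty)) = {m0, m2, m3, m4, m5, m6}
A[~full U AF (full | empty)]: least fixpoint, start Z0 = Sat(AF (full | empty)) = {m0, m2, m3, m4, m5, m6}, add states in Sat(~full) with every successor in Z. Already a fixed point.
Sat(A[~full U AF (full | empty)]) = {m0, m2, m3, m4, m5, m6}
m5 ∈ Sat(A[~full U AF (full | empty)]) = {m0, m2, m3, m4, m5, m6}, so the formula holds at m5.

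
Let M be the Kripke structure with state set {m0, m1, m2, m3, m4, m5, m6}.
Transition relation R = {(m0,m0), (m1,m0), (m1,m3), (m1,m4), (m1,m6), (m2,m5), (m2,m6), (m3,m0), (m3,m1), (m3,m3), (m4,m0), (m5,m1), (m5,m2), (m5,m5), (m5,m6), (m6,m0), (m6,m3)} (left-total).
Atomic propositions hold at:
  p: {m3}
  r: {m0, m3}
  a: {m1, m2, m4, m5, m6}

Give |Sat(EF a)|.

6

EF a: least fixpoint, start Z0 = {m1, m2, m4, m5, m6}, add states with some successor in Z. Z1 = {m1, m2, m3, m4, m5, m6}; fixed.
Sat(EF a) = {m1, m2, m3, m4, m5, m6}
|Sat(EF a)| = |{m1, m2, m3, m4, m5, m6}| = 6.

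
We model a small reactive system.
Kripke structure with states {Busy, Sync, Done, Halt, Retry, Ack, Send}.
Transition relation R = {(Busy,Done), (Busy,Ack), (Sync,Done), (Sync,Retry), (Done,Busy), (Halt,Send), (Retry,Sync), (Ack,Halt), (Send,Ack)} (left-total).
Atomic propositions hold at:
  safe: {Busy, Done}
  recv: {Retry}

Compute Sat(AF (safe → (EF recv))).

{Sync, Halt, Retry, Ack, Send}

EF recv: least fixpoint, start Z0 = {Retry}, add states with some successor in Z. Z1 = {Sync, Retry}; fixed.
Sat(EF recv) = {Sync, Retry}
Sat(safe → (EF recv)) = {Sync, Halt, Retry, Ack, Send}
AF (safe → (EF recv)): least fixpoint, start Z0 = {Sync, Halt, Retry, Ack, Send}, add states with every successor in Z. Already a fixed point.
Sat(AF (safe → (EF recv))) = {Sync, Halt, Retry, Ack, Send}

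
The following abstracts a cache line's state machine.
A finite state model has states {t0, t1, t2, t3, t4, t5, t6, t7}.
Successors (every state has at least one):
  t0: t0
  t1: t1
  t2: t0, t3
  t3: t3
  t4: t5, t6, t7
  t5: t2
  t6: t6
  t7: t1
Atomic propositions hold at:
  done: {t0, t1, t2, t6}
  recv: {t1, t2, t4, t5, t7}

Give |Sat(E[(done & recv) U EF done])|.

Sat(done & recv) = {t1, t2}
EF done: least fixpoint, start Z0 = {t0, t1, t2, t6}, add states with some successor in Z. Z1 = {t0, t1, t2, t4, t5, t6, t7}; fixed.
Sat(EF done) = {t0, t1, t2, t4, t5, t6, t7}
E[(done & recv) U EF done]: least fixpoint, start Z0 = Sat(EF done) = {t0, t1, t2, t4, t5, t6, t7}, add states in Sat(done & recv) with some successor in Z. Already a fixed point.
Sat(E[(done & recv) U EF done]) = {t0, t1, t2, t4, t5, t6, t7}
|Sat(E[(done & recv) U EF done])| = |{t0, t1, t2, t4, t5, t6, t7}| = 7.

7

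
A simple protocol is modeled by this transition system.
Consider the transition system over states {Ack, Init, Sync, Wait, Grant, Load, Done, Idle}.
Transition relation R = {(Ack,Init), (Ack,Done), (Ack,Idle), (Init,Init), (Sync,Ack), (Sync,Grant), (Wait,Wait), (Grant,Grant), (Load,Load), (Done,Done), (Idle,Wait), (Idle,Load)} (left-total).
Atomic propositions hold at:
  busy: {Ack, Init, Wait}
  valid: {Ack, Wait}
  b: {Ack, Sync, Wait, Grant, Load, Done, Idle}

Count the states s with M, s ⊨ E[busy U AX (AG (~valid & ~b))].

2

Sat(~valid) = {Init, Sync, Grant, Load, Done, Idle}
Sat(~b) = {Init}
Sat(~valid & ~b) = {Init}
AG (~valid & ~b): greatest fixpoint, start Z0 = {Init}, keep only states in Sat with every successor in Z. Already a fixed point.
Sat(AG (~valid & ~b)) = {Init}
Sat(AX (AG (~valid & ~b))) = {s : every successor in {Init}} = {Init}
E[busy U AX (AG (~valid & ~b))]: least fixpoint, start Z0 = Sat(AX (AG (~valid & ~b))) = {Init}, add states in Sat(busy) with some successor in Z. Z1 = {Ack, Init}; fixed.
Sat(E[busy U AX (AG (~valid & ~b))]) = {Ack, Init}
|Sat(E[busy U AX (AG (~valid & ~b))])| = |{Ack, Init}| = 2.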